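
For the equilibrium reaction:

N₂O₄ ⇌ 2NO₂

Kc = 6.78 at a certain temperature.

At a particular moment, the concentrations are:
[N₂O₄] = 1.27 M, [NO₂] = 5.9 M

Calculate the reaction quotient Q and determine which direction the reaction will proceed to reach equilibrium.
Q = 27.409, Q > K, reaction proceeds reverse (toward reactants)

Q = ([NO₂]^2) / ([N₂O₄])
  = ((5.9)^2) / ((1.27)) = 34.81/1.27 = 27.41
Since Q = 27.41 > Kc = 6.78, the reaction proceeds reverse (toward reactants) to reach equilibrium.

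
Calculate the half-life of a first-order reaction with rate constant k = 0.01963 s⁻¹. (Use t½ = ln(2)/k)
35.31 s

t½ = ln(2)/k = 0.6931/0.01963 = 35.31 s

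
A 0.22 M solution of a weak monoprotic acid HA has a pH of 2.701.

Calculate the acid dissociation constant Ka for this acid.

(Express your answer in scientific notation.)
K_a = 1.82e-05

[H⁺] = 10^(−pH) = 10^(−2.701) = 1.991e-03 M. For HA ⇌ H⁺ + A⁻, Ka = x²/(C − x) = (1.991e-03)²/(0.22 − 1.991e-03) = 1.82e-05.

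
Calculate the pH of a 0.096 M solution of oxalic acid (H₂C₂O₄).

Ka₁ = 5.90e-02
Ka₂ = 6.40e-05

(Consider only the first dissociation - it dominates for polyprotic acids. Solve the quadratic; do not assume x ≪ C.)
pH = 1.29

x² + Ka₁·x − Ka₁·C = 0 with Ka₁ = 5.90e-02, C = 0.096.
x = (−Ka₁ + √(Ka₁² + 4·Ka₁·C))/2 = 5.1335e-02 M, so pH = 1.29.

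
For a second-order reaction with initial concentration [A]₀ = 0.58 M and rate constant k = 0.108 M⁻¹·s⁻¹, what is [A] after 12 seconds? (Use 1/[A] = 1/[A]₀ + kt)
0.3311 M

1/[A] = 1/[A]₀ + k·t = 1/0.58 + (0.108)·(12) = 1.7241 + 1.2960 = 3.0201
[A] = 1/3.0201 = 0.3311 M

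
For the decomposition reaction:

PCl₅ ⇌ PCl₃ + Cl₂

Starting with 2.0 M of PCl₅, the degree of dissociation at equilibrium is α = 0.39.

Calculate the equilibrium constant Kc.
K_c = 0.4987

x = α·[A]₀ = 0.39 × 2.0 = 0.78 M dissociated.
At eq: [PCl₅] = 2.0 − 0.78 = 1.22 M; [PCl₃] = [Cl₂] = x = 0.78 M.
Kc = [PCl₃][Cl₂]/[PCl₅] = (0.78)²/1.22 = 0.4987.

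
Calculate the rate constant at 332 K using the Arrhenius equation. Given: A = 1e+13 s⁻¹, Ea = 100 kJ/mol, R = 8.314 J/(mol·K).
1.85e-03 s⁻¹

k = A·exp(-Ea/(R·T)) = 1e+13·exp(-100000/(8.314·332)) = 1e+13·exp(-36.2286) = 1e+13·1.8455e-16 = 1.85e-03 s⁻¹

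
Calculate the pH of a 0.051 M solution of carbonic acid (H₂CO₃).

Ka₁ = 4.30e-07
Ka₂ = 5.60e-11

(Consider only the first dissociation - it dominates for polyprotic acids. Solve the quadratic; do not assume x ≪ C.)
pH = 3.83

x² + Ka₁·x − Ka₁·C = 0 with Ka₁ = 4.30e-07, C = 0.051.
x = (−Ka₁ + √(Ka₁² + 4·Ka₁·C))/2 = 1.4787e-04 M, so pH = 3.83.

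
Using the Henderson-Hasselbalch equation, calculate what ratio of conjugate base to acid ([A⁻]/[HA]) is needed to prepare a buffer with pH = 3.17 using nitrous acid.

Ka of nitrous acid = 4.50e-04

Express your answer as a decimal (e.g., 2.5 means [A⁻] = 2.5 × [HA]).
[A⁻]/[HA] = 0.666

pKa = −log(4.50e-04) = 3.3468. pH = pKa + log([A⁻]/[HA]). 3.17 = 3.3468 + log(ratio). log(ratio) = 3.17 − 3.3468 = -0.1768. ratio = 10^(-0.1768) = 0.666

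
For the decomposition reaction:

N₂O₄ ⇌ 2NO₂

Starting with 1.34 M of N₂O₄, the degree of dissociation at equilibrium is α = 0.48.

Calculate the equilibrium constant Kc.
K_c = 2.3749

x = α·[A]₀ = 0.48 × 1.34 = 0.6432 M dissociated.
At eq: [N₂O₄] = 1.34 − 0.6432 = 0.6968 M; [NO₂] = 2x = 1.286 M.
Kc = [NO₂]²/[N₂O₄] = (1.286)²/0.6968 = 2.375.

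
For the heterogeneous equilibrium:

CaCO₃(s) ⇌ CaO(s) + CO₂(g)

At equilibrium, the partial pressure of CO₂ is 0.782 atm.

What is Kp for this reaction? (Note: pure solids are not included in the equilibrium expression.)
K_p = 0.782

Solids (CaCO₃, CaO) have activity 1 and are excluded.
Kp = P(CO₂) = 0.782.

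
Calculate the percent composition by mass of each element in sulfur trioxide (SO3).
S: 40.05%, O: 59.95%

Molar mass of SO3 = 80.07 g/mol
% S = (1 × 32.07) / 80.07 × 100% = 32.07 / 80.07 × 100% = 40.05%
% O = (3 × 16.0) / 80.07 × 100% = 48 / 80.07 × 100% = 59.95%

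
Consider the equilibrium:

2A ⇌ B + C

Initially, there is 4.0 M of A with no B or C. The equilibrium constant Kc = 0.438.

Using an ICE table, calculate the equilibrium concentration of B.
[B] = 1.139 M

ICE: [A] = 4.0 − 2x, [B] = [C] = x.
Kc = x²/(4.0 − 2x)² = 0.438 ⇒ √Kc = x/(4.0 − 2x).
x = √0.438·4.0/(1 + 2√0.438) = 0.66182·4.0/2.3236 = 1.1393.
[B] = x = 1.139 M.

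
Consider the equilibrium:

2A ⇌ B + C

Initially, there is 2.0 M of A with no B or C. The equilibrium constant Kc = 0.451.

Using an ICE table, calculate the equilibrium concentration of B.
[B] = 0.573 M

ICE: [A] = 2.0 − 2x, [B] = [C] = x.
Kc = x²/(2.0 − 2x)² = 0.451 ⇒ √Kc = x/(2.0 − 2x).
x = √0.451·2.0/(1 + 2√0.451) = 0.67157·2.0/2.3431 = 0.57322.
[B] = x = 0.573 M.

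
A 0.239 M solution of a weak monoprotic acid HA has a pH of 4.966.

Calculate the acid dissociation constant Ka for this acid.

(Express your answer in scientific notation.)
K_a = 4.89e-10

[H⁺] = 10^(−pH) = 10^(−4.966) = 1.081e-05 M. For HA ⇌ H⁺ + A⁻, Ka = x²/(C − x) = (1.081e-05)²/(0.239 − 1.081e-05) = 4.89e-10.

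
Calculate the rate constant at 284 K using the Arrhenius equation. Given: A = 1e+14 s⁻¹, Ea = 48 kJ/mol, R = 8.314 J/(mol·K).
1.48e+05 s⁻¹

k = A·exp(-Ea/(R·T)) = 1e+14·exp(-48000/(8.314·284)) = 1e+14·exp(-20.3289) = 1e+14·1.4835e-09 = 1.48e+05 s⁻¹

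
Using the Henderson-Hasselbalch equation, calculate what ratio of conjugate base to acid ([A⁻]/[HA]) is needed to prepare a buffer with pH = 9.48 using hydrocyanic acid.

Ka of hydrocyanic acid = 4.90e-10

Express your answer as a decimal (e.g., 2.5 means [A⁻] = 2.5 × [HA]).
[A⁻]/[HA] = 1.480

pKa = −log(4.90e-10) = 9.3098. pH = pKa + log([A⁻]/[HA]). 9.48 = 9.3098 + log(ratio). log(ratio) = 9.48 − 9.3098 = 0.1702. ratio = 10^(0.1702) = 1.480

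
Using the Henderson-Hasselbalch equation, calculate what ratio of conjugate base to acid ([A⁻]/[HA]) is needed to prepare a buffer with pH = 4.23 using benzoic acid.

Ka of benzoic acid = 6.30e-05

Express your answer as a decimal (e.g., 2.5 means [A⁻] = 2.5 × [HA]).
[A⁻]/[HA] = 1.070

pKa = −log(6.30e-05) = 4.2007. pH = pKa + log([A⁻]/[HA]). 4.23 = 4.2007 + log(ratio). log(ratio) = 4.23 − 4.2007 = 0.0293. ratio = 10^(0.0293) = 1.070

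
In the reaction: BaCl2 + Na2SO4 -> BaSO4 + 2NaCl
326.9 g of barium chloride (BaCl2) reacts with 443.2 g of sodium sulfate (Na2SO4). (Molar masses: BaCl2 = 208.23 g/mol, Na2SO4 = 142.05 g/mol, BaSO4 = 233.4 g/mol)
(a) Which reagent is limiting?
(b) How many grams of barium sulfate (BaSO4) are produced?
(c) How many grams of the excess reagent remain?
(a) BaCl2, (b) 366.4 g, (c) 220.2 g

Moles of BaCl2 = 326.9 g ÷ 208.23 g/mol = 1.5699 mol
Moles of Na2SO4 = 443.2 g ÷ 142.05 g/mol = 3.12003 mol
Moles ÷ coefficient: BaCl2: 1.5699/1 = 1.57, Na2SO4: 3.12003/1 = 3.12
(a) BaCl2 has the smaller value, so BaCl2 is the limiting reagent.
(b) Moles of BaSO4 = 1.5699 mol BaCl2 × (1/1) = 1.5699 mol; mass = 1.5699 mol × 233.4 g/mol = 366.4 g
(c) Na2SO4 consumed = 1.5699 × (1/1) = 1.5699 mol; remaining = 3.12003 − 1.5699 = 1.55013 mol; mass = 1.55013 mol × 142.05 g/mol = 220.2 g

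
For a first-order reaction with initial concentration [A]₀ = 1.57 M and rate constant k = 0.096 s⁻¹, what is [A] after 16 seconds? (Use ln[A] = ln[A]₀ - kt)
0.3379 M

ln[A] = ln[A]₀ - k·t = ln(1.57) - (0.096)·(16) = 0.4511 - 1.5360 = -1.0849
[A] = e^(-1.0849) = 0.3379 M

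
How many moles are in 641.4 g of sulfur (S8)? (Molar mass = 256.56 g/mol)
Moles = 641.4 g ÷ 256.56 g/mol = 2.5 mol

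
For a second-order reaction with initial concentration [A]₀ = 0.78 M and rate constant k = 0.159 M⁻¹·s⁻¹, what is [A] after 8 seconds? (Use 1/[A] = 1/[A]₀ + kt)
0.3915 M

1/[A] = 1/[A]₀ + k·t = 1/0.78 + (0.159)·(8) = 1.2821 + 1.2720 = 2.5541
[A] = 1/2.5541 = 0.3915 M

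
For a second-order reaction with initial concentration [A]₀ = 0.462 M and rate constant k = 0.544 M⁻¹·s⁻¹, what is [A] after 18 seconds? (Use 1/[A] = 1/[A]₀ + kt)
0.0836 M

1/[A] = 1/[A]₀ + k·t = 1/0.462 + (0.544)·(18) = 2.1645 + 9.7920 = 11.9565
[A] = 1/11.9565 = 0.0836 M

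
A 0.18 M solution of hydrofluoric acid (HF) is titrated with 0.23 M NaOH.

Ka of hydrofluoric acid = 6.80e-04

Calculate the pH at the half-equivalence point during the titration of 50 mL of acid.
pH = pKa = 3.17

At the half-equivalence point, [HA] = [A⁻], so by Henderson–Hasselbalch pH = pKa + log(1) = pKa.
pKa = −log(6.80e-04) = 3.17.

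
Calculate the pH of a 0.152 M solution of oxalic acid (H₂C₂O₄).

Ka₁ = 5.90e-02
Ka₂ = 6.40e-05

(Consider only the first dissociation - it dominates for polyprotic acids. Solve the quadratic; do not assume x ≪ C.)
pH = 1.16

x² + Ka₁·x − Ka₁·C = 0 with Ka₁ = 5.90e-02, C = 0.152.
x = (−Ka₁ + √(Ka₁² + 4·Ka₁·C))/2 = 6.9688e-02 M, so pH = 1.16.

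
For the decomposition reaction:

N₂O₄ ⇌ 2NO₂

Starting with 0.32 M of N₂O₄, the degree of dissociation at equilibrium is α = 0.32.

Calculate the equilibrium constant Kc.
K_c = 0.1928

x = α·[A]₀ = 0.32 × 0.32 = 0.1024 M dissociated.
At eq: [N₂O₄] = 0.32 − 0.1024 = 0.2176 M; [NO₂] = 2x = 0.2048 M.
Kc = [NO₂]²/[N₂O₄] = (0.2048)²/0.2176 = 0.1928.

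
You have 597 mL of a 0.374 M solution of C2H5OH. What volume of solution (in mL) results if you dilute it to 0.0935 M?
Using M₁V₁ = M₂V₂:
0.374 × 597 = 0.0935 × V₂
V₂ = (0.374 × 597) / 0.0935 = 2388 mL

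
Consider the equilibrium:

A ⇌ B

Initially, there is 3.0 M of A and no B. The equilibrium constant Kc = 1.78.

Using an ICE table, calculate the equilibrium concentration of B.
[B] = 1.921 M

ICE: [A] = 3.0 − x, [B] = x.
Kc = x/(3.0 − x) = 1.78 ⇒ x = 1.78·3.0/(1 + 1.78) = 5.34/2.78 = 1.921.
[B] = x = 1.921 M.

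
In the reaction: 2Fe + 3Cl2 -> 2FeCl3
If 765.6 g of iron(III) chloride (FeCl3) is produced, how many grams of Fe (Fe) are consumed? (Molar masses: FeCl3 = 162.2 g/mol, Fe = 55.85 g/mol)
Moles of FeCl3 = 765.6 g ÷ 162.2 g/mol = 4.7201 mol
Mole ratio: 2 mol Fe / 2 mol FeCl3
Moles of Fe = 4.7201 × (2/2) = 4.7201 mol
Mass of Fe = 4.7201 mol × 55.85 g/mol = 263.6 g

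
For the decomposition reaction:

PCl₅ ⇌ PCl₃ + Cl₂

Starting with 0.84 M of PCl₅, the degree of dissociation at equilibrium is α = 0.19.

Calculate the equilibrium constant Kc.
K_c = 0.0374

x = α·[A]₀ = 0.19 × 0.84 = 0.1596 M dissociated.
At eq: [PCl₅] = 0.84 − 0.1596 = 0.6804 M; [PCl₃] = [Cl₂] = x = 0.1596 M.
Kc = [PCl₃][Cl₂]/[PCl₅] = (0.1596)²/0.6804 = 0.03744.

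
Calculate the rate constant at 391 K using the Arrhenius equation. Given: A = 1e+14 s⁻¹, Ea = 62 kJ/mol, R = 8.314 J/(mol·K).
5.21e+05 s⁻¹

k = A·exp(-Ea/(R·T)) = 1e+14·exp(-62000/(8.314·391)) = 1e+14·exp(-19.0724) = 1e+14·5.2116e-09 = 5.21e+05 s⁻¹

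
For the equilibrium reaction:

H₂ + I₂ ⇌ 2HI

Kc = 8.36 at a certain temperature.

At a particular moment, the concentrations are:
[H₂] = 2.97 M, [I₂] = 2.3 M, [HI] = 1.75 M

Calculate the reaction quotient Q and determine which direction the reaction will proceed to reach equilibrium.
Q = 0.448, Q < K, reaction proceeds forward (toward products)

Q = ([HI]^2) / ([H₂] × [I₂])
  = ((1.75)^2) / ((2.97)·(2.3)) = 3.0625/6.831 = 0.4483
Since Q = 0.4483 < Kc = 8.36, the reaction proceeds forward (toward products) to reach equilibrium.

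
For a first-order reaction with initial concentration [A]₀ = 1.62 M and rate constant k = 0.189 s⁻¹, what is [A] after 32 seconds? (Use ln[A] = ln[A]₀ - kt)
0.0038 M

ln[A] = ln[A]₀ - k·t = ln(1.62) - (0.189)·(32) = 0.4824 - 6.0480 = -5.5656
[A] = e^(-5.5656) = 0.0038 M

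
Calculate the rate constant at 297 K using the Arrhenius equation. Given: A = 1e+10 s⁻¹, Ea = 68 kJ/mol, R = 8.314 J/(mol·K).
1.10e-02 s⁻¹

k = A·exp(-Ea/(R·T)) = 1e+10·exp(-68000/(8.314·297)) = 1e+10·exp(-27.5386) = 1e+10·1.0968e-12 = 1.10e-02 s⁻¹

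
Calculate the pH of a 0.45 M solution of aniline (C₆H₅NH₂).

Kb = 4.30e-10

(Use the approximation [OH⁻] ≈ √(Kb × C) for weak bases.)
pH = 9.14

[OH⁻] = √(Kb × C) = √(4.30e-10 × 0.45) = 1.3910e-05. pOH = 4.86, pH = 14 - pOH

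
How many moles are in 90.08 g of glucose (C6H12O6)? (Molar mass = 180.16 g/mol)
Moles = 90.08 g ÷ 180.16 g/mol = 0.5 mol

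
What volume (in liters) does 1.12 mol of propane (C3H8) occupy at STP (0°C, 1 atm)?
At STP, 1 mol of gas occupies 22.4 L
Volume = 1.12 mol × 22.4 L/mol = 25.09 L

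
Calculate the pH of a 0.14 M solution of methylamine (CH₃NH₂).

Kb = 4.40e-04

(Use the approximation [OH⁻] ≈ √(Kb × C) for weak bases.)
pH = 11.89

[OH⁻] = √(Kb × C) = √(4.40e-04 × 0.14) = 7.8486e-03. pOH = 2.11, pH = 14 - pOH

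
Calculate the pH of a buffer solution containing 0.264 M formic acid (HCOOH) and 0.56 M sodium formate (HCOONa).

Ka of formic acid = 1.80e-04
pH = 4.07

pKa = -log(1.80e-04) = 3.74. pH = pKa + log([A⁻]/[HA]) = 3.74 + log(0.56/0.264)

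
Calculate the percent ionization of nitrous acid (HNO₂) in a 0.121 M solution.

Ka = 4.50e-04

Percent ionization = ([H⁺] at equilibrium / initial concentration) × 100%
Percent ionization = 5.92%

Let x = [H⁺]. Ka = x²/(C - x) ⇒ x² + (4.50e-04)x - (4.50e-04)(0.121) = 0. x = 7.1575e-03. Percent = (7.1575e-03/0.121) × 100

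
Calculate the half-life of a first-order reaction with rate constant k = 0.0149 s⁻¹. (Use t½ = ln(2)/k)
46.52 s

t½ = ln(2)/k = 0.6931/0.0149 = 46.52 s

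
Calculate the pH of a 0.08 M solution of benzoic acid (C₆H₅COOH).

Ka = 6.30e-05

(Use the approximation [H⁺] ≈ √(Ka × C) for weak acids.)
pH = 2.65

[H⁺] = √(Ka × C) = √(6.30e-05 × 0.08) = 2.2450e-03. pH = -log(2.2450e-03)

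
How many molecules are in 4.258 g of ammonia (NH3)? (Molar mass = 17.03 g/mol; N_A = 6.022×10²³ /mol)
Moles = 4.258 g ÷ 17.03 g/mol = 0.250029 mol
Molecules = 0.250029 mol × 6.022×10²³ /mol = 1.506e+23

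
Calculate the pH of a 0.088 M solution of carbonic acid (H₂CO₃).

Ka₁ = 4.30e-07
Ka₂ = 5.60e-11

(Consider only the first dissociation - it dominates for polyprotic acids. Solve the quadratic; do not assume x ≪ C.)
pH = 3.71

x² + Ka₁·x − Ka₁·C = 0 with Ka₁ = 4.30e-07, C = 0.088.
x = (−Ka₁ + √(Ka₁² + 4·Ka₁·C))/2 = 1.9431e-04 M, so pH = 3.71.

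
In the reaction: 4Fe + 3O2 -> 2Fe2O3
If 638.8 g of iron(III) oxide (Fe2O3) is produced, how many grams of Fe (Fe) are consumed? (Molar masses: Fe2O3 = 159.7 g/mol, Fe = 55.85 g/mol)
Moles of Fe2O3 = 638.8 g ÷ 159.7 g/mol = 4 mol
Mole ratio: 4 mol Fe / 2 mol Fe2O3
Moles of Fe = 4 × (4/2) = 8 mol
Mass of Fe = 8 mol × 55.85 g/mol = 446.8 g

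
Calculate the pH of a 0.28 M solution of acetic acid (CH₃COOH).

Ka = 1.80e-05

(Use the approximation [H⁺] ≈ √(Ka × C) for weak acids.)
pH = 2.65

[H⁺] = √(Ka × C) = √(1.80e-05 × 0.28) = 2.2450e-03. pH = -log(2.2450e-03)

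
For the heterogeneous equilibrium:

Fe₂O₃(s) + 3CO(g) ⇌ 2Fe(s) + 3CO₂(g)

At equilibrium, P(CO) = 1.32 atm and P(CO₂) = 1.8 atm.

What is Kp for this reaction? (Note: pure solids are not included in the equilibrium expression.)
K_p = 2.536

Solids (Fe₂O₃, Fe) are excluded.
Kp = P(CO₂)³/P(CO)³ = (1.8)³/(1.32)³ = 5.832/2.3 = 2.536.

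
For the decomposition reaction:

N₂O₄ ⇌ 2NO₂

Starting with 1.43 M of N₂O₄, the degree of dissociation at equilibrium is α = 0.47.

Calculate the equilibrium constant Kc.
K_c = 2.3841

x = α·[A]₀ = 0.47 × 1.43 = 0.6721 M dissociated.
At eq: [N₂O₄] = 1.43 − 0.6721 = 0.7579 M; [NO₂] = 2x = 1.344 M.
Kc = [NO₂]²/[N₂O₄] = (1.344)²/0.7579 = 2.384.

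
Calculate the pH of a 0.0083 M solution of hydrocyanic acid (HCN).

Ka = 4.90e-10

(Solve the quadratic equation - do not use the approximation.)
pH = 5.70

x² + Ka×x - Ka×C = 0. Using quadratic formula: [H⁺] = 2.0164e-06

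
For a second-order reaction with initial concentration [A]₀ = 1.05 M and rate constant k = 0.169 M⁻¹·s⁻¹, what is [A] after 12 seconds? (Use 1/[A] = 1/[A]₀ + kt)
0.3355 M

1/[A] = 1/[A]₀ + k·t = 1/1.05 + (0.169)·(12) = 0.9524 + 2.0280 = 2.9804
[A] = 1/2.9804 = 0.3355 M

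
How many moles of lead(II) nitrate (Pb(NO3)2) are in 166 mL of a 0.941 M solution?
Moles = Molarity × Volume (L)
Moles = 0.941 M × 0.166 L = 0.1562 mol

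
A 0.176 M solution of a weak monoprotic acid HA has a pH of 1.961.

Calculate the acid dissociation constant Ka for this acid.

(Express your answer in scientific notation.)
K_a = 7.25e-04

[H⁺] = 10^(−pH) = 10^(−1.961) = 1.094e-02 M. For HA ⇌ H⁺ + A⁻, Ka = x²/(C − x) = (1.094e-02)²/(0.176 − 1.094e-02) = 7.25e-04.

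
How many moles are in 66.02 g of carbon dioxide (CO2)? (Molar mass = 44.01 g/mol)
Moles = 66.02 g ÷ 44.01 g/mol = 1.5 mol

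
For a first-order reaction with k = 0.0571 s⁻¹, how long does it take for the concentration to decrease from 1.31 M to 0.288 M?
26.53 s

From ln[A] = ln[A]₀ - k·t: t = ln([A]₀/[A])/k = ln(1.31/0.288)/0.0571 = ln(4.5486)/0.0571 = 1.5148/0.0571 = 26.53 s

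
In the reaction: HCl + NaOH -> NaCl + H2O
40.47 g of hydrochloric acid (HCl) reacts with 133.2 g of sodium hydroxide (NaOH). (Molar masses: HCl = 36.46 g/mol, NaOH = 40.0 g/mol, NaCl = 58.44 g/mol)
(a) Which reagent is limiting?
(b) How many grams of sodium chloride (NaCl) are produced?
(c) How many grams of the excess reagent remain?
(a) HCl, (b) 64.87 g, (c) 88.8 g

Moles of HCl = 40.47 g ÷ 36.46 g/mol = 1.10998 mol
Moles of NaOH = 133.2 g ÷ 40.0 g/mol = 3.33 mol
Moles ÷ coefficient: HCl: 1.10998/1 = 1.11, NaOH: 3.33/1 = 3.33
(a) HCl has the smaller value, so HCl is the limiting reagent.
(b) Moles of NaCl = 1.10998 mol HCl × (1/1) = 1.10998 mol; mass = 1.10998 mol × 58.44 g/mol = 64.87 g
(c) NaOH consumed = 1.10998 × (1/1) = 1.10998 mol; remaining = 3.33 − 1.10998 = 2.22002 mol; mass = 2.22002 mol × 40.0 g/mol = 88.8 g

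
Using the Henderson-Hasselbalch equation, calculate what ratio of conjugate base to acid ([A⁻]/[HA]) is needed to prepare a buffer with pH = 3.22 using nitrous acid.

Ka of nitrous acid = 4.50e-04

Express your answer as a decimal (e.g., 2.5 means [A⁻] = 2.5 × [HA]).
[A⁻]/[HA] = 0.747

pKa = −log(4.50e-04) = 3.3468. pH = pKa + log([A⁻]/[HA]). 3.22 = 3.3468 + log(ratio). log(ratio) = 3.22 − 3.3468 = -0.1268. ratio = 10^(-0.1268) = 0.747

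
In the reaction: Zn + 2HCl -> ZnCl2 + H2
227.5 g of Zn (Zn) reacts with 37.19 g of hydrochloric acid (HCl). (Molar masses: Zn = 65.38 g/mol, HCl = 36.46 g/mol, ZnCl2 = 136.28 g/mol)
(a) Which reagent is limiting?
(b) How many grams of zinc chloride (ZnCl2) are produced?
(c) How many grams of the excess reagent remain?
(a) HCl, (b) 69.5 g, (c) 194.2 g

Moles of Zn = 227.5 g ÷ 65.38 g/mol = 3.47966 mol
Moles of HCl = 37.19 g ÷ 36.46 g/mol = 1.02002 mol
Moles ÷ coefficient: Zn: 3.47966/1 = 3.48, HCl: 1.02002/2 = 0.51
(a) HCl has the smaller value, so HCl is the limiting reagent.
(b) Moles of ZnCl2 = 1.02002 mol HCl × (1/2) = 0.510011 mol; mass = 0.510011 mol × 136.28 g/mol = 69.5 g
(c) Zn consumed = 1.02002 × (1/2) = 0.510011 mol; remaining = 3.47966 − 0.510011 = 2.96965 mol; mass = 2.96965 mol × 65.38 g/mol = 194.2 g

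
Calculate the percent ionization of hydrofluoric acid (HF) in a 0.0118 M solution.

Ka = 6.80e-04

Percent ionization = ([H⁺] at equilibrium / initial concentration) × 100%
Percent ionization = 21.3%

Let x = [H⁺]. Ka = x²/(C - x) ⇒ x² + (6.80e-04)x - (6.80e-04)(0.0118) = 0. x = 2.5130e-03. Percent = (2.5130e-03/0.0118) × 100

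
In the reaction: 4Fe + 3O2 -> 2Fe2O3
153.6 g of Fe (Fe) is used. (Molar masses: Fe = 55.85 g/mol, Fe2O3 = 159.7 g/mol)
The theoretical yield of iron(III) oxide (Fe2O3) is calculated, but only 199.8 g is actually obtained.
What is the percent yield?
Moles of Fe = 153.6 g ÷ 55.85 g/mol = 2.75022 mol
Mole ratio: 2 mol Fe2O3 / 4 mol Fe
Moles of Fe2O3 = 2.75022 × (2/4) = 1.37511 mol
Theoretical yield = 1.37511 mol × 159.7 g/mol = 219.61 g
Actual yield = 199.8 g
Percent yield = (199.8 / 219.61) × 100% = 91.0%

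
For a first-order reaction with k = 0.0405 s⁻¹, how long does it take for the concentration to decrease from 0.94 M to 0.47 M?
17.11 s

From ln[A] = ln[A]₀ - k·t: t = ln([A]₀/[A])/k = ln(0.94/0.47)/0.0405 = ln(2.0000)/0.0405 = 0.6931/0.0405 = 17.11 s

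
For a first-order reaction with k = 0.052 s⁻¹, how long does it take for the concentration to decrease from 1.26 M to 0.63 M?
13.33 s

From ln[A] = ln[A]₀ - k·t: t = ln([A]₀/[A])/k = ln(1.26/0.63)/0.052 = ln(2.0000)/0.052 = 0.6931/0.052 = 13.33 s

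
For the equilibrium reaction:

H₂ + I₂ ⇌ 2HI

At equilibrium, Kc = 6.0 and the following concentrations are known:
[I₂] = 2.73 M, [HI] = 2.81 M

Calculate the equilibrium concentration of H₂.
[H₂] = 0.4821 M

Kc = ([HI]^2) / ([H₂] × [I₂]) = 6.0
[H₂]^1 = (product terms)/(Kc · other reactant terms) = 7.8961 / (6.0 · 2.73) = 0.48206
[H₂] = 0.4821 M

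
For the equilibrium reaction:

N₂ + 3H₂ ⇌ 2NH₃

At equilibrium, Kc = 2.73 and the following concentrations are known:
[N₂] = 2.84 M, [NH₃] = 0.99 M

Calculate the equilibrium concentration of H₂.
[H₂] = 0.5019 M

Kc = ([NH₃]^2) / ([N₂] × [H₂]^3) = 2.73
[H₂]^3 = (product terms)/(Kc · other reactant terms) = 0.9801 / (2.73 · 2.84) = 0.12641
[H₂] = (0.12641)^(1/3) = 0.5019 M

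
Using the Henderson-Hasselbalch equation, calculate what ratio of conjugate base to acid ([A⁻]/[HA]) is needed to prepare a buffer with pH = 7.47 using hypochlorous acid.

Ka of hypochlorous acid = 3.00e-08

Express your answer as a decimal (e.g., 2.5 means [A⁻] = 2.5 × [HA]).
[A⁻]/[HA] = 0.885

pKa = −log(3.00e-08) = 7.5229. pH = pKa + log([A⁻]/[HA]). 7.47 = 7.5229 + log(ratio). log(ratio) = 7.47 − 7.5229 = -0.0529. ratio = 10^(-0.0529) = 0.885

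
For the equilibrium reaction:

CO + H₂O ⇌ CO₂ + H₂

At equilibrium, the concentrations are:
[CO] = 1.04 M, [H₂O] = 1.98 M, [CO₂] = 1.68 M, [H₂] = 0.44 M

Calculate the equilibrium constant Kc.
K_c = 0.3590

Kc = ([CO₂] × [H₂]) / ([CO] × [H₂O])
   = ((1.68)·(0.44)) / ((1.04)·(1.98))
   = 0.7392 / 2.0592 = 0.3590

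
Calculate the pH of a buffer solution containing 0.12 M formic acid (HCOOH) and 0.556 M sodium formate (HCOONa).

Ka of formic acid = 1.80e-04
pH = 4.41

pKa = -log(1.80e-04) = 3.74. pH = pKa + log([A⁻]/[HA]) = 3.74 + log(0.556/0.12)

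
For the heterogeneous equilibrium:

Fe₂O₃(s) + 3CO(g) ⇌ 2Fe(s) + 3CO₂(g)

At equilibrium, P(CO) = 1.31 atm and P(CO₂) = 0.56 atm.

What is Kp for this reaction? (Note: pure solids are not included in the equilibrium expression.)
K_p = 0.078

Solids (Fe₂O₃, Fe) are excluded.
Kp = P(CO₂)³/P(CO)³ = (0.56)³/(1.31)³ = 0.1756/2.248 = 0.078.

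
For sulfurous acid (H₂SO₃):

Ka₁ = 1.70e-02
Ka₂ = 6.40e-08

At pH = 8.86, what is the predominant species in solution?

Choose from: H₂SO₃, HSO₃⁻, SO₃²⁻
SO₃²⁻

pKa1 = 1.77, pKa2 = 7.19. Each pKa is the crossover between adjacent species; pH = 8.86 lies in the region where SO₃²⁻ predominates.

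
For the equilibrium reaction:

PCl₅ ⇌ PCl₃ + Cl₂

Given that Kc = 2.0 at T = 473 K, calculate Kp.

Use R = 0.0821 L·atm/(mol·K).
K_p = 77.6666

Δn = (moles gaseous products) − (moles gaseous reactants) = 1
T = 473 K; RT = 0.0821 × 473 = 38.8333
Kp = Kc·(RT)^Δn = 2.0 × (38.8333)^1 = 2.0 × 38.8333 = 77.6666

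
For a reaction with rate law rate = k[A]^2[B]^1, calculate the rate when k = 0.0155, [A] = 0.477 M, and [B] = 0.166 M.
0.0005854 M/s

rate = k·[A]^2·[B]^1 = 0.0155·(0.477)^2·(0.166)^1 = 0.0155·0.227529·0.166 = 0.0005854 M/s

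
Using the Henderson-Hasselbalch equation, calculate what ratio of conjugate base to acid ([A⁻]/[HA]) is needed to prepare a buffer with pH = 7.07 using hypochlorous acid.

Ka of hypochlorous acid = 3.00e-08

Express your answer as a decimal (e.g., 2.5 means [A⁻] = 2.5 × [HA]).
[A⁻]/[HA] = 0.352

pKa = −log(3.00e-08) = 7.5229. pH = pKa + log([A⁻]/[HA]). 7.07 = 7.5229 + log(ratio). log(ratio) = 7.07 − 7.5229 = -0.4529. ratio = 10^(-0.4529) = 0.352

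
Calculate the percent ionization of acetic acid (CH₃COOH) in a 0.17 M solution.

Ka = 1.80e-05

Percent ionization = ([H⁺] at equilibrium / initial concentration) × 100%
Percent ionization = 1.02%

Let x = [H⁺]. Ka = x²/(C - x) ⇒ x² + (1.80e-05)x - (1.80e-05)(0.17) = 0. x = 1.7403e-03. Percent = (1.7403e-03/0.17) × 100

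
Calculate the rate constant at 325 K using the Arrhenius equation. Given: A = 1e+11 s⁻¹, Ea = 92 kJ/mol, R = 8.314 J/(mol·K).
1.63e-04 s⁻¹

k = A·exp(-Ea/(R·T)) = 1e+11·exp(-92000/(8.314·325)) = 1e+11·exp(-34.0482) = 1e+11·1.6332e-15 = 1.63e-04 s⁻¹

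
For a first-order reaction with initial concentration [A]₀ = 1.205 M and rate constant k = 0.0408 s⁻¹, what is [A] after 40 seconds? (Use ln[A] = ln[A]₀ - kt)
0.2356 M

ln[A] = ln[A]₀ - k·t = ln(1.205) - (0.0408)·(40) = 0.1865 - 1.6320 = -1.4455
[A] = e^(-1.4455) = 0.2356 M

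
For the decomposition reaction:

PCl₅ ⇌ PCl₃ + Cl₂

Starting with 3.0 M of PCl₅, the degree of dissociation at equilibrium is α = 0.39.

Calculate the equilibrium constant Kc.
K_c = 0.7480

x = α·[A]₀ = 0.39 × 3.0 = 1.17 M dissociated.
At eq: [PCl₅] = 3.0 − 1.17 = 1.83 M; [PCl₃] = [Cl₂] = x = 1.17 M.
Kc = [PCl₃][Cl₂]/[PCl₅] = (1.17)²/1.83 = 0.748.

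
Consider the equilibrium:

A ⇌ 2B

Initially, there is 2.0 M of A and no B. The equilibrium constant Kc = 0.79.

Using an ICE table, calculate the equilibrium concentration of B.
[B] = 1.075 M

ICE: [A] = 2.0 − x, [B] = 2x.
Kc = (2x)²/(2.0 − x) = 0.79 ⇒ 4x² + 0.79x − 1.58 = 0.
x = (−0.79 + √(0.79² + 4·4·1.58))/(2·4) = (−0.79 + √25.904)/8 = 0.53745.
[B] = 2x = 1.075 M.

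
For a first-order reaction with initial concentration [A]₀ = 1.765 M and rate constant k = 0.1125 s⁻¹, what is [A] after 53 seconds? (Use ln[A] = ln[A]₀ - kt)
0.0045 M

ln[A] = ln[A]₀ - k·t = ln(1.765) - (0.1125)·(53) = 0.5682 - 5.9625 = -5.3943
[A] = e^(-5.3943) = 0.0045 M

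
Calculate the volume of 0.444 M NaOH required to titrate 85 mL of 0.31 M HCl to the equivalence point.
V_{base} = 59.3 mL

At equivalence: moles acid = moles base.
moles HCl = 0.31 M × 0.085 L = 0.02635 mol
V_NaOH = 0.02635 mol ÷ 0.444 M = 0.05935 L = 59.3 mL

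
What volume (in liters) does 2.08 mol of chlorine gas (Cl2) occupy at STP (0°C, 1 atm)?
At STP, 1 mol of gas occupies 22.4 L
Volume = 2.08 mol × 22.4 L/mol = 46.59 L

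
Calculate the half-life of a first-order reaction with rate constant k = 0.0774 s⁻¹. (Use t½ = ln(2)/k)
8.96 s

t½ = ln(2)/k = 0.6931/0.0774 = 8.96 s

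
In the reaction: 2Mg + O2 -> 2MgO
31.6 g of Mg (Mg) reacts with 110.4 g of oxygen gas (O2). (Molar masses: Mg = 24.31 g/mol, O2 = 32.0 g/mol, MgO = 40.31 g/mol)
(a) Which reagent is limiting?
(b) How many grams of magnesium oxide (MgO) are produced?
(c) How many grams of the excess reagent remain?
(a) Mg, (b) 52.4 g, (c) 89.6 g

Moles of Mg = 31.6 g ÷ 24.31 g/mol = 1.29988 mol
Moles of O2 = 110.4 g ÷ 32.0 g/mol = 3.45 mol
Moles ÷ coefficient: Mg: 1.29988/2 = 0.6499, O2: 3.45/1 = 3.45
(a) Mg has the smaller value, so Mg is the limiting reagent.
(b) Moles of MgO = 1.29988 mol Mg × (2/2) = 1.29988 mol; mass = 1.29988 mol × 40.31 g/mol = 52.4 g
(c) O2 consumed = 1.29988 × (1/2) = 0.649938 mol; remaining = 3.45 − 0.649938 = 2.80006 mol; mass = 2.80006 mol × 32.0 g/mol = 89.6 g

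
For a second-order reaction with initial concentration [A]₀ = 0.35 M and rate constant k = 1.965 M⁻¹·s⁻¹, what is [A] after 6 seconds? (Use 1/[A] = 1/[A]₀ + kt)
0.0683 M

1/[A] = 1/[A]₀ + k·t = 1/0.35 + (1.965)·(6) = 2.8571 + 11.7900 = 14.6471
[A] = 1/14.6471 = 0.0683 M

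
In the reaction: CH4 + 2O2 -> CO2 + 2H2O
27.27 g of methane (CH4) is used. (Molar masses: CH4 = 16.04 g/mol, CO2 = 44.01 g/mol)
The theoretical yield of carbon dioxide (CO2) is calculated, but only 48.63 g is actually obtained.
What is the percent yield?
Moles of CH4 = 27.27 g ÷ 16.04 g/mol = 1.70012 mol
Mole ratio: 1 mol CO2 / 1 mol CH4
Moles of CO2 = 1.70012 × (1/1) = 1.70012 mol
Theoretical yield = 1.70012 mol × 44.01 g/mol = 74.822 g
Actual yield = 48.63 g
Percent yield = (48.63 / 74.822) × 100% = 65.0%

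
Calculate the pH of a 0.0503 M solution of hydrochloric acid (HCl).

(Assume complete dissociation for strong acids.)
pH = 1.30

[H⁺] = 0.0503 M for strong acid. pH = -log[H⁺] = -log(0.0503)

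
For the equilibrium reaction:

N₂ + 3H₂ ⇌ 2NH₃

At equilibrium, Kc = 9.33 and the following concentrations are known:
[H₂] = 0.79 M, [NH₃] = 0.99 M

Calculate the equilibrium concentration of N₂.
[N₂] = 0.2131 M

Kc = ([NH₃]^2) / ([N₂] × [H₂]^3) = 9.33
[N₂]^1 = (product terms)/(Kc · other reactant terms) = 0.9801 / (9.33 · 0.49304) = 0.21306
[N₂] = 0.2131 M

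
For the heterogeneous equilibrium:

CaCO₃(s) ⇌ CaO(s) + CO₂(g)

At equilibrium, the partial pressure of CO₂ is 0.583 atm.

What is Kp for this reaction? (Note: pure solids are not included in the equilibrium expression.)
K_p = 0.583

Solids (CaCO₃, CaO) have activity 1 and are excluded.
Kp = P(CO₂) = 0.583.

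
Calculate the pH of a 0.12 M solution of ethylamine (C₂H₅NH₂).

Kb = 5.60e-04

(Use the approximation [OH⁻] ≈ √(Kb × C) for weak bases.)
pH = 11.91

[OH⁻] = √(Kb × C) = √(5.60e-04 × 0.12) = 8.1976e-03. pOH = 2.09, pH = 14 - pOH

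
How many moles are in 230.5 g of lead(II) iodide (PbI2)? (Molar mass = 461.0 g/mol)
Moles = 230.5 g ÷ 461.0 g/mol = 0.5 mol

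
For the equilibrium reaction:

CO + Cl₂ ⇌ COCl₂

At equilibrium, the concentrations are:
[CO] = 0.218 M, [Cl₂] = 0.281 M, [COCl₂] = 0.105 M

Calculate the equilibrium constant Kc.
K_c = 1.7141

Kc = ([COCl₂]) / ([CO] × [Cl₂])
   = ((0.105)) / ((0.218)·(0.281))
   = 0.105 / 0.061258 = 1.7141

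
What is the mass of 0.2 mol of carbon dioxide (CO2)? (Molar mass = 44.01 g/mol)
Mass = 0.2 mol × 44.01 g/mol = 8.802 g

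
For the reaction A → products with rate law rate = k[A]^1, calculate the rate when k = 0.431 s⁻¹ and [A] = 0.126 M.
0.05431 M/s

rate = k·[A]^1 = 0.431·(0.126)^1 = 0.431·0.126 = 0.05431 M/s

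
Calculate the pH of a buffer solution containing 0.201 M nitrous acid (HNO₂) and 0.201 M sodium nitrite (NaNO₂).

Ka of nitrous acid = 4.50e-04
pH = 3.35

pKa = -log(4.50e-04) = 3.35. pH = pKa + log([A⁻]/[HA]) = 3.35 + log(0.201/0.201)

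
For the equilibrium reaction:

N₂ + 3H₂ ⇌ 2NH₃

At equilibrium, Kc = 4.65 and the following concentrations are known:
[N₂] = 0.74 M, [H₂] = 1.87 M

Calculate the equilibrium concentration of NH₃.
[NH₃] = 4.7436 M

Kc = ([NH₃]^2) / ([N₂] × [H₂]^3) = 4.65
[NH₃]^2 = Kc · (reactant terms)/(other product terms) = 4.65 · 4.839 / 1 = 22.501
[NH₃] = (22.501)^(1/2) = 4.7436 M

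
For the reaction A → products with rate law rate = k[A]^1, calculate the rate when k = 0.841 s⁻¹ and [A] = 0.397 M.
0.3339 M/s

rate = k·[A]^1 = 0.841·(0.397)^1 = 0.841·0.397 = 0.3339 M/s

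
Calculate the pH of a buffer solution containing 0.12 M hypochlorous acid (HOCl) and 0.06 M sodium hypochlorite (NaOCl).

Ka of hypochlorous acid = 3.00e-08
pH = 7.22

pKa = -log(3.00e-08) = 7.52. pH = pKa + log([A⁻]/[HA]) = 7.52 + log(0.06/0.12)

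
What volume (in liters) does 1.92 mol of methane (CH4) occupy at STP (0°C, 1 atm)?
At STP, 1 mol of gas occupies 22.4 L
Volume = 1.92 mol × 22.4 L/mol = 43.01 L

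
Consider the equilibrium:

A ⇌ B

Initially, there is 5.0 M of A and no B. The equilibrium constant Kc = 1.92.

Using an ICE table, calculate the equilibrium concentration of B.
[B] = 3.288 M

ICE: [A] = 5.0 − x, [B] = x.
Kc = x/(5.0 − x) = 1.92 ⇒ x = 1.92·5.0/(1 + 1.92) = 9.6/2.92 = 3.288.
[B] = x = 3.288 M.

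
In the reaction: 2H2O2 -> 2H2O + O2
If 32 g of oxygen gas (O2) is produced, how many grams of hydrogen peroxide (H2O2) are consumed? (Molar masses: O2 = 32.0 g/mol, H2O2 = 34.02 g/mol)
Moles of O2 = 32 g ÷ 32.0 g/mol = 1 mol
Mole ratio: 2 mol H2O2 / 1 mol O2
Moles of H2O2 = 1 × (2/1) = 2 mol
Mass of H2O2 = 2 mol × 34.02 g/mol = 68.04 g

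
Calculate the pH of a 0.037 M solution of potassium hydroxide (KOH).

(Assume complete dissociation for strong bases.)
pH = 12.57

[OH⁻] = 0.037 M for strong base. pOH = -log[OH⁻] = 1.43, pH = 14 - pOH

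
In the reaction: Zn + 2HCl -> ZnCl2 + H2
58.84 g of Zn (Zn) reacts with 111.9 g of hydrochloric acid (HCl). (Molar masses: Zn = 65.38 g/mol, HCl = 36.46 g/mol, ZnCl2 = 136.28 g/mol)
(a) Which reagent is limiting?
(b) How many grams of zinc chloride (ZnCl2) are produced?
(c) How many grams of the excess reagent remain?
(a) Zn, (b) 122.6 g, (c) 46.27 g

Moles of Zn = 58.84 g ÷ 65.38 g/mol = 0.899969 mol
Moles of HCl = 111.9 g ÷ 36.46 g/mol = 3.06912 mol
Moles ÷ coefficient: Zn: 0.899969/1 = 0.9, HCl: 3.06912/2 = 1.535
(a) Zn has the smaller value, so Zn is the limiting reagent.
(b) Moles of ZnCl2 = 0.899969 mol Zn × (1/1) = 0.899969 mol; mass = 0.899969 mol × 136.28 g/mol = 122.6 g
(c) HCl consumed = 0.899969 × (2/1) = 1.79994 mol; remaining = 3.06912 − 1.79994 = 1.26918 mol; mass = 1.26918 mol × 36.46 g/mol = 46.27 g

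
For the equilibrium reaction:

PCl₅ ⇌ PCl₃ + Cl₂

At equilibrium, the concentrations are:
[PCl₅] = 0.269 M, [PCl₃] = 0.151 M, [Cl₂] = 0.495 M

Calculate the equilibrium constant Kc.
K_c = 0.2779

Kc = ([PCl₃] × [Cl₂]) / ([PCl₅])
   = ((0.151)·(0.495)) / ((0.269))
   = 0.074745 / 0.269 = 0.2779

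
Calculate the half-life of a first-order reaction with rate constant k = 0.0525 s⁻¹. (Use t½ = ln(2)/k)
13.20 s

t½ = ln(2)/k = 0.6931/0.0525 = 13.20 s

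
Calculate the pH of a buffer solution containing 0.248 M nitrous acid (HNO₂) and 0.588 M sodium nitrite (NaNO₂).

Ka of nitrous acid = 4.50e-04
pH = 3.72

pKa = -log(4.50e-04) = 3.35. pH = pKa + log([A⁻]/[HA]) = 3.35 + log(0.588/0.248)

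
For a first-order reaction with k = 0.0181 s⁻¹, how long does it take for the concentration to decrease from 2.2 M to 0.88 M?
50.62 s

From ln[A] = ln[A]₀ - k·t: t = ln([A]₀/[A])/k = ln(2.2/0.88)/0.0181 = ln(2.5000)/0.0181 = 0.9163/0.0181 = 50.62 s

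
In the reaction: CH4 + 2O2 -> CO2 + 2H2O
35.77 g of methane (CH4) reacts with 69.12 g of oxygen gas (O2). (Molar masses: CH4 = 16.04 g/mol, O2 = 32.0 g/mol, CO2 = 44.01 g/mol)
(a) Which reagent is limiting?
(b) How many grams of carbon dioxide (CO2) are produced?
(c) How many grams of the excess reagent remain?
(a) O2, (b) 47.53 g, (c) 18.45 g

Moles of CH4 = 35.77 g ÷ 16.04 g/mol = 2.23005 mol
Moles of O2 = 69.12 g ÷ 32.0 g/mol = 2.16 mol
Moles ÷ coefficient: CH4: 2.23005/1 = 2.23, O2: 2.16/2 = 1.08
(a) O2 has the smaller value, so O2 is the limiting reagent.
(b) Moles of CO2 = 2.16 mol O2 × (1/2) = 1.08 mol; mass = 1.08 mol × 44.01 g/mol = 47.53 g
(c) CH4 consumed = 2.16 × (1/2) = 1.08 mol; remaining = 2.23005 − 1.08 = 1.15005 mol; mass = 1.15005 mol × 16.04 g/mol = 18.45 g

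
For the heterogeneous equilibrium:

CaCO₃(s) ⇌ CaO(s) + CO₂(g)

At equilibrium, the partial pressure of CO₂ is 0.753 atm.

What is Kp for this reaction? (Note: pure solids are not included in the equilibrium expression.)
K_p = 0.753

Solids (CaCO₃, CaO) have activity 1 and are excluded.
Kp = P(CO₂) = 0.753.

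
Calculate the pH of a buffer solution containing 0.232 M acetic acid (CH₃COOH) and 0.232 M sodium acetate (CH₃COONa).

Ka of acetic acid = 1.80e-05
pH = 4.74

pKa = -log(1.80e-05) = 4.74. pH = pKa + log([A⁻]/[HA]) = 4.74 + log(0.232/0.232)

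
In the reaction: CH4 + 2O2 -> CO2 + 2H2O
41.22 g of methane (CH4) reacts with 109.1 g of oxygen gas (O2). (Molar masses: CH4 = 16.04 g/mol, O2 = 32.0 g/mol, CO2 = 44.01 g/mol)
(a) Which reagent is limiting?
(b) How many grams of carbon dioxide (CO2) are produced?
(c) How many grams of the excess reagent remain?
(a) O2, (b) 75.02 g, (c) 13.88 g

Moles of CH4 = 41.22 g ÷ 16.04 g/mol = 2.56983 mol
Moles of O2 = 109.1 g ÷ 32.0 g/mol = 3.40937 mol
Moles ÷ coefficient: CH4: 2.56983/1 = 2.57, O2: 3.40937/2 = 1.705
(a) O2 has the smaller value, so O2 is the limiting reagent.
(b) Moles of CO2 = 3.40937 mol O2 × (1/2) = 1.70469 mol; mass = 1.70469 mol × 44.01 g/mol = 75.02 g
(c) CH4 consumed = 3.40937 × (1/2) = 1.70469 mol; remaining = 2.56983 − 1.70469 = 0.865138 mol; mass = 0.865138 mol × 16.04 g/mol = 13.88 g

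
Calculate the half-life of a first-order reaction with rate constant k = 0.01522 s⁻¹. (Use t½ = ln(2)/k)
45.54 s

t½ = ln(2)/k = 0.6931/0.01522 = 45.54 s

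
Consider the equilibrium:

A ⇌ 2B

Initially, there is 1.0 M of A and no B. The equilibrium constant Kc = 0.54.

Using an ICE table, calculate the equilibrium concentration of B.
[B] = 0.612 M

ICE: [A] = 1.0 − x, [B] = 2x.
Kc = (2x)²/(1.0 − x) = 0.54 ⇒ 4x² + 0.54x − 0.54 = 0.
x = (−0.54 + √(0.54² + 4·4·0.54))/(2·4) = (−0.54 + √8.9316)/8 = 0.30607.
[B] = 2x = 0.612 M.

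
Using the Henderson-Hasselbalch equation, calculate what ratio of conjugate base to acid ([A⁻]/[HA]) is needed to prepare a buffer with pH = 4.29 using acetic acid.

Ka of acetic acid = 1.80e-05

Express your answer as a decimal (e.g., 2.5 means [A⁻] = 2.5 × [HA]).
[A⁻]/[HA] = 0.351

pKa = −log(1.80e-05) = 4.7447. pH = pKa + log([A⁻]/[HA]). 4.29 = 4.7447 + log(ratio). log(ratio) = 4.29 − 4.7447 = -0.4547. ratio = 10^(-0.4547) = 0.351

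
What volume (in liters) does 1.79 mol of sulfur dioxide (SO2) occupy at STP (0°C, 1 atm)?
At STP, 1 mol of gas occupies 22.4 L
Volume = 1.79 mol × 22.4 L/mol = 40.10 L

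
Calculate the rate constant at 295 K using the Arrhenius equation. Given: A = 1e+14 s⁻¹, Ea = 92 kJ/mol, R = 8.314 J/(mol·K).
5.12e-03 s⁻¹

k = A·exp(-Ea/(R·T)) = 1e+14·exp(-92000/(8.314·295)) = 1e+14·exp(-37.5108) = 1e+14·5.1202e-17 = 5.12e-03 s⁻¹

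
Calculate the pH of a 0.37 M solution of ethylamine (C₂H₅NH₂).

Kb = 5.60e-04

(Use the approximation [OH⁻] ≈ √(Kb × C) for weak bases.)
pH = 12.16

[OH⁻] = √(Kb × C) = √(5.60e-04 × 0.37) = 1.4394e-02. pOH = 1.84, pH = 14 - pOH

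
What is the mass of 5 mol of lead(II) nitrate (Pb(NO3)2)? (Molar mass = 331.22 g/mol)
Mass = 5 mol × 331.22 g/mol = 1656 g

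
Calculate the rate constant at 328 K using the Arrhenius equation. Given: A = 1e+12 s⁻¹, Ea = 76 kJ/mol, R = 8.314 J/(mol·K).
7.88e-01 s⁻¹

k = A·exp(-Ea/(R·T)) = 1e+12·exp(-76000/(8.314·328)) = 1e+12·exp(-27.8695) = 1e+12·7.8780e-13 = 7.88e-01 s⁻¹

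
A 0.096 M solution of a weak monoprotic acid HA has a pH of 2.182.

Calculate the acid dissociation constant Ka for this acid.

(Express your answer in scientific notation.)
K_a = 4.84e-04

[H⁺] = 10^(−pH) = 10^(−2.182) = 6.577e-03 M. For HA ⇌ H⁺ + A⁻, Ka = x²/(C − x) = (6.577e-03)²/(0.096 − 6.577e-03) = 4.84e-04.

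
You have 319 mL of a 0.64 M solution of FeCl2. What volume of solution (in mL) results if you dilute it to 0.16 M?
Using M₁V₁ = M₂V₂:
0.64 × 319 = 0.16 × V₂
V₂ = (0.64 × 319) / 0.16 = 1276 mL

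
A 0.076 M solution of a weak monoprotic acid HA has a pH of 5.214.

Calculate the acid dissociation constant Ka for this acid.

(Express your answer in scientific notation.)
K_a = 4.91e-10

[H⁺] = 10^(−pH) = 10^(−5.214) = 6.109e-06 M. For HA ⇌ H⁺ + A⁻, Ka = x²/(C − x) = (6.109e-06)²/(0.076 − 6.109e-06) = 4.91e-10.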